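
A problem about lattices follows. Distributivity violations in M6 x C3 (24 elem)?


Distributive law: a ^ (b v c) = (a ^ b) v (a ^ c).
Check all 24^3 = 13824 ordered triples (a,b,c).
  e.g. a=(a1,0), b=(a2,0), c=(a3,0): lhs=(a1,0) != rhs=(0,0)
  e.g. a=(a1,0), b=(a2,0), c=(a3,1): lhs=(a1,0) != rhs=(0,0)
Total violating triples: 3240


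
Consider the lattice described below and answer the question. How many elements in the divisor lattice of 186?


Divisors of 186: [1, 2, 3, 6, 31, 62, 93, 186]
Count: 8


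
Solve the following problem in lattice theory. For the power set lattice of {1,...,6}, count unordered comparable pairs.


A comparable pair {a,b} has a < b or b < a in the order.
Count unordered pairs where one element is strictly below the other.
Examples: {{},{1}}, {{},{2}}, {{},{3}}, {{},{4}}, ...
Total comparable pairs: 665


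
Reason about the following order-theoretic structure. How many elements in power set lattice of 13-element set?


Power set = 2^n.
2^13 = 8192


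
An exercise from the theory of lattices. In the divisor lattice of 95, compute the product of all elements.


Divisors of 95: [1, 5, 19, 95]
Product = n^(d(n)/2) = 95^(4/2)
Product = 9025


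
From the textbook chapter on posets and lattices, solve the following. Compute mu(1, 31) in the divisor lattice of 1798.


In a divisor lattice, mu(a,b) = mu(b/a) where mu is the classical Mobius function.
b/a = 31/1 = 31
Prime factorization of 31: primes [31]
31 is squarefree with 1 prime factor(s), so mu(31) = (-1)^1 = -1


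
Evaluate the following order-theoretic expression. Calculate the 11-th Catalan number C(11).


C(n) = C(2n, n) / (n+1).
C(22, 11) = 705432
C(11) = 705432 / 12 = 58786


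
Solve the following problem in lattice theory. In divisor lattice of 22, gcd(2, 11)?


Meet=gcd.
gcd(2,11)=1


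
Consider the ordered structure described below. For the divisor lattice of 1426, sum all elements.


sigma(n) = sum of divisors.
Divisors of 1426: [1, 2, 23, 31, 46, 62, 713, 1426]
Sum = 2304


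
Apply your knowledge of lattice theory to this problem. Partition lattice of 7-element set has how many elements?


B(n) = number of set partitions of an n-element set.
B(n) satisfies the recurrence: B(n+1) = sum_k C(n,k)*B(k).
B(7) = 877


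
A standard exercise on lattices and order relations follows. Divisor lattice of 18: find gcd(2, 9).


In a divisor lattice, meet = gcd (greatest common divisor).
By Euclidean algorithm or factoring: gcd(2,9) = 1


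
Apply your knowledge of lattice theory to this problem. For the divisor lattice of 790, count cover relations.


A cover relation a -< b holds when a < b with no c strictly between.
Cover relations:
  1 -< 2
  1 -< 5
  1 -< 79
  2 -< 10
  2 -< 158
  5 -< 10
  5 -< 395
  10 -< 790
  ...4 more
Total: 12


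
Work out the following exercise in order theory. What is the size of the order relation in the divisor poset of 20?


The order relation is {(a,b) : a <= b}, reflexive so it includes (a,a).
Examples: (1,1), (1,10), (1,2), (1,20), (1,4), ...
Total ordered pairs: 18


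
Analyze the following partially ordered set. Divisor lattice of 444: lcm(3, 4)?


Join=lcm.
gcd(3,4)=1
lcm=12


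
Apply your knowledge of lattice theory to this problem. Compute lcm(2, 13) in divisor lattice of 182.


In a divisor lattice, join = lcm (least common multiple).
gcd(2,13) = 1
lcm(2,13) = 2*13/gcd = 26/1 = 26


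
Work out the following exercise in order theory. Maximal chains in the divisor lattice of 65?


A maximal chain goes from the minimum element to a maximal element via cover relations.
Counting all min-to-max paths in the cover graph.
Total maximal chains: 2


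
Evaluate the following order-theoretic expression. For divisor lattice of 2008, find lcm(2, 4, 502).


In a divisor lattice, join = lcm (least common multiple).
Compute lcm iteratively: start with first element, then lcm(current, next).
Elements: [2, 4, 502]
lcm(2,4) = 4
lcm(4,502) = 1004
Final lcm = 1004


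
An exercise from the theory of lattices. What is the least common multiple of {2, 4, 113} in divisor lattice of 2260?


In a divisor lattice, join = lcm (least common multiple).
Compute lcm iteratively: start with first element, then lcm(current, next).
Elements: [2, 4, 113]
lcm(2,4) = 4
lcm(4,113) = 452
Final lcm = 452


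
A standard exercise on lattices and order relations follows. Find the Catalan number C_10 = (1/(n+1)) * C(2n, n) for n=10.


C(n) = C(2n, n) / (n+1).
C(20, 10) = 184756
C(10) = 184756 / 11 = 16796


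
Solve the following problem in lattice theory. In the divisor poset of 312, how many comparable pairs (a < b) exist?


A comparable pair {a,b} has a < b or b < a in the order.
Count unordered pairs where one element is strictly below the other.
Examples: {1,2}, {1,3}, {1,4}, {1,6}, ...
Total comparable pairs: 74


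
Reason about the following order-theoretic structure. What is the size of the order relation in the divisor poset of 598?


The order relation is {(a,b) : a <= b}, reflexive so it includes (a,a).
Examples: (1,1), (1,13), (1,2), (1,23), (1,26), ...
Total ordered pairs: 27


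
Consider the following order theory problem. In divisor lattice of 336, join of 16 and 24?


In a divisor lattice, join = lcm (least common multiple).
gcd(16,24) = 8
lcm(16,24) = 16*24/gcd = 384/8 = 48


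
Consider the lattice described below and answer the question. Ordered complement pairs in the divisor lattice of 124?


Complement pair (a,b): a meet b = bottom, a join b = top.
Here: gcd(a,b)=1 and lcm(a,b)=124, i.e. a*b=124 with a,b coprime.
Pairs found: (1,124), (4,31), (31,4), (124,1)
Total ordered pairs: 4


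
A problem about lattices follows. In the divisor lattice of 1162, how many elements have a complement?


An element a is complemented if some b has a meet b = bottom, a join b = top.
a is complemented iff gcd(a, n/a)=1, i.e. a is a unitary divisor of 1162.
Complemented elements: 1, 2, 7, 14, 83, 166, ... (2 more)
Count: 8


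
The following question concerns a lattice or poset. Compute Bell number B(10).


B(n) = number of set partitions of an n-element set.
B(n) satisfies the recurrence: B(n+1) = sum_k C(n,k)*B(k).
B(10) = 115975


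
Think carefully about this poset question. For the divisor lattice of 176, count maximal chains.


A maximal chain goes from the minimum element to a maximal element via cover relations.
Counting all min-to-max paths in the cover graph.
Total maximal chains: 5


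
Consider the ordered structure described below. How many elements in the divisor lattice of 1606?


Divisors of 1606: [1, 2, 11, 22, 73, 146, 803, 1606]
Count: 8


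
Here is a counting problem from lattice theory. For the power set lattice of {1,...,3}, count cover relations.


A cover relation a -< b holds when a < b with no c strictly between.
Cover relations:
  {} -< {1}
  {} -< {2}
  {} -< {3}
  {1} -< {1,2}
  {1} -< {1,3}
  {2} -< {1,2}
  {2} -< {2,3}
  {3} -< {1,3}
  ...4 more
Total: 12


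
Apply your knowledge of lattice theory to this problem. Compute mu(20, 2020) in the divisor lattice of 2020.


In a divisor lattice, mu(a,b) = mu(b/a) where mu is the classical Mobius function.
b/a = 2020/20 = 101
Prime factorization of 101: primes [101]
101 is squarefree with 1 prime factor(s), so mu(101) = (-1)^1 = -1


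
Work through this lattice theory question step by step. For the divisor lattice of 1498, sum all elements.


sigma(n) = sum of divisors.
Divisors of 1498: [1, 2, 7, 14, 107, 214, 749, 1498]
Sum = 2592


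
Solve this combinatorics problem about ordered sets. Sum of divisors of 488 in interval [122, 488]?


Interval [122,488] in divisors of 488: [122, 244, 488]
Sum = 854


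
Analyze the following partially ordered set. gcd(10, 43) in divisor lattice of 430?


Meet=gcd.
gcd(10,43)=1


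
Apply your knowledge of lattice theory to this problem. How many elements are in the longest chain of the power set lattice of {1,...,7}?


A chain is a totally ordered subset; we count the number of elements in a maximum chain.
Compute, for each element x, the size of the longest chain ending at x:
  {}: 1
  {1}: 2
  {2}: 2
  {3}: 2
  {4}: 2
  {5}: 2
  ...
A maximum chain: {} < {1} < {1,2} < {1,2,3} < {1,2,3,4} < {1,2,3,4,5} < {1,2,3,4,5,6} < {1,2,3,4,5,6,7}
Number of elements in the longest chain: 8


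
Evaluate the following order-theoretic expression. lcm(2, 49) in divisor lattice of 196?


Join=lcm.
gcd(2,49)=1
lcm=98


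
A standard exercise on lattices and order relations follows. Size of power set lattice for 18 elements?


Power set = 2^n.
2^18 = 262144


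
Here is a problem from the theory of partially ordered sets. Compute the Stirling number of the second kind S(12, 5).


S(n,k) = k*S(n-1,k) + S(n-1,k-1).
S(11,5) = 246730, S(11,4) = 145750
S(12,5) = 5*246730 + 145750 = 1233650 + 145750
S(12,5) = 1379400


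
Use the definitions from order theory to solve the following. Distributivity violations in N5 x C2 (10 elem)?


Distributive law: a ^ (b v c) = (a ^ b) v (a ^ c).
Check all 10^3 = 1000 ordered triples (a,b,c).
  e.g. a=(b,0), b=(a,0), c=(c,0): lhs=(b,0) != rhs=(a,0)
  e.g. a=(b,0), b=(a,0), c=(c,1): lhs=(b,0) != rhs=(a,0)
Total violating triples: 16


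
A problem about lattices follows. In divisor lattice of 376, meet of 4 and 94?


In a divisor lattice, meet = gcd (greatest common divisor).
By Euclidean algorithm or factoring: gcd(4,94) = 2


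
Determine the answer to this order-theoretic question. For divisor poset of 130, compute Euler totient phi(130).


phi(n) = n * prod_{p|n} (1 - 1/p).
Prime divisors of 130: [2, 5, 13]
phi(130) = 130 * (1 - 1/2) * (1 - 1/5) * (1 - 1/13)
phi(130) = 48


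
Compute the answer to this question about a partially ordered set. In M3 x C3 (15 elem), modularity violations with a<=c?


Modular law: if a <= c then a v (b ^ c) = (a v b) ^ c.
Check all triples (a,b,c) with a <= c among 15 elements.
This lattice is modular (diamonds M_m and their chain-products are modular).
Total violating triples: 0


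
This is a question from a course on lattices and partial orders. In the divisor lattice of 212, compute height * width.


Height = length of longest chain minus 1; width = size of largest antichain.
A maximum chain: 1 | 53 | 106 | 212  (height 3).
A maximum antichain: {2, 53}  (width 2).
Product = 3 * 2 = 6


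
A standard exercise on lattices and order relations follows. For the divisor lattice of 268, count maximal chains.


A maximal chain goes from the minimum element to a maximal element via cover relations.
Counting all min-to-max paths in the cover graph.
Total maximal chains: 3


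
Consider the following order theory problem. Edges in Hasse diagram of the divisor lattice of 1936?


A cover relation a -< b holds when a < b with no c strictly between.
Cover relations:
  1 -< 2
  1 -< 11
  2 -< 4
  2 -< 22
  4 -< 8
  4 -< 44
  8 -< 16
  8 -< 88
  ...14 more
Total: 22


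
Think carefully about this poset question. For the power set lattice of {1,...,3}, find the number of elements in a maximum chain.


A chain is a totally ordered subset; we count the number of elements in a maximum chain.
Compute, for each element x, the size of the longest chain ending at x:
  {}: 1
  {1}: 2
  {2}: 2
  {3}: 2
  {1,2}: 3
  {1,3}: 3
  ...
A maximum chain: {} < {1} < {1,2} < {1,2,3}
Number of elements in the longest chain: 4


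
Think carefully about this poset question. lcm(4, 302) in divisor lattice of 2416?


Join=lcm.
gcd(4,302)=2
lcm=604


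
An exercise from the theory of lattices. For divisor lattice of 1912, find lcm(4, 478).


In a divisor lattice, join = lcm (least common multiple).
Compute lcm iteratively: start with first element, then lcm(current, next).
Elements: [4, 478]
lcm(4,478) = 956
Final lcm = 956


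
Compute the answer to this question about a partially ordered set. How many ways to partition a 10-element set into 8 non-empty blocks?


S(n,k) = k*S(n-1,k) + S(n-1,k-1).
S(9,8) = 36, S(9,7) = 462
S(10,8) = 8*36 + 462 = 288 + 462
S(10,8) = 750


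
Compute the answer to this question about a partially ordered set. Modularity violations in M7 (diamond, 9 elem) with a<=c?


Modular law: if a <= c then a v (b ^ c) = (a v b) ^ c.
Check all triples (a,b,c) with a <= c among 9 elements.
This lattice is modular (diamonds M_m and their chain-products are modular).
Total violating triples: 0


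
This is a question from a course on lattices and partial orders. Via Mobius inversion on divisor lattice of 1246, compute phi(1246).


phi(n) = n * prod_{p|n} (1 - 1/p).
Prime divisors of 1246: [2, 7, 89]
phi(1246) = 1246 * (1 - 1/2) * (1 - 1/7) * (1 - 1/89)
phi(1246) = 528


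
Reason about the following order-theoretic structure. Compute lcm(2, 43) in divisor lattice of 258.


In a divisor lattice, join = lcm (least common multiple).
gcd(2,43) = 1
lcm(2,43) = 2*43/gcd = 86/1 = 86


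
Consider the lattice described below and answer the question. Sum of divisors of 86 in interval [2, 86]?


Interval [2,86] in divisors of 86: [2, 86]
Sum = 88


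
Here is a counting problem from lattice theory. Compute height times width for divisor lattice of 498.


Height = length of longest chain minus 1; width = size of largest antichain.
A maximum chain: 1 | 83 | 249 | 498  (height 3).
A maximum antichain: {2, 3, 83}  (width 3).
Product = 3 * 3 = 9


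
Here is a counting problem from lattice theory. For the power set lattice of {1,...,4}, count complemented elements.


An element a is complemented if some b has a meet b = bottom, a join b = top.
every subset A has complement S\A, so all elements are complemented.
Complemented elements: {}, {1}, {2}, {3}, {4}, {1,2}, ... (10 more)
Count: 16


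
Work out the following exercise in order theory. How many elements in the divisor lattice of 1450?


Divisors of 1450: [1, 2, 5, 10, 25, 29, 50, 58, 145, 290, 725, 1450]
Count: 12


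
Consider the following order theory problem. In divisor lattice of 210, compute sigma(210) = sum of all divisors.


sigma(n) = sum of divisors.
Divisors of 210: [1, 2, 3, 5, 6, 7, 10, 14, 15, 21, 30, 35, 42, 70, 105, 210]
Sum = 576


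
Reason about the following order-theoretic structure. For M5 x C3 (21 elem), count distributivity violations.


Distributive law: a ^ (b v c) = (a ^ b) v (a ^ c).
Check all 21^3 = 9261 ordered triples (a,b,c).
  e.g. a=(a1,0), b=(a2,0), c=(a3,0): lhs=(a1,0) != rhs=(0,0)
  e.g. a=(a1,0), b=(a2,0), c=(a3,1): lhs=(a1,0) != rhs=(0,0)
Total violating triples: 1620


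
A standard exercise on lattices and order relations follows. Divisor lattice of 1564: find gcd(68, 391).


In a divisor lattice, meet = gcd (greatest common divisor).
By Euclidean algorithm or factoring: gcd(68,391) = 17


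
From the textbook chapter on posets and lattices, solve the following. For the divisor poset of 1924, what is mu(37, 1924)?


In a divisor lattice, mu(a,b) = mu(b/a) where mu is the classical Mobius function.
b/a = 1924/37 = 52
Prime factorization of 52: primes [2, 13]
52 is not squarefree, so mu(52) = 0


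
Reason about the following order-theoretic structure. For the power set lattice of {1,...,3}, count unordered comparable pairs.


A comparable pair {a,b} has a < b or b < a in the order.
Count unordered pairs where one element is strictly below the other.
Examples: {{},{1}}, {{},{2}}, {{},{3}}, {{},{1,2}}, ...
Total comparable pairs: 19


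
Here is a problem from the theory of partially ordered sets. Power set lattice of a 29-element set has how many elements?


Power set = 2^n.
2^29 = 536870912


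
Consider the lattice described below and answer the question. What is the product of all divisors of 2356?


Divisors of 2356: [1, 2, 4, 19, 31, 38, 62, 76, 124, 589, 1178, 2356]
Product = n^(d(n)/2) = 2356^(12/2)
Product = 171021895939637088256


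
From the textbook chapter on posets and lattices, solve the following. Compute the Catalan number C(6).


C(n) = C(2n, n) / (n+1).
C(12, 6) = 924
C(6) = 924 / 7 = 132


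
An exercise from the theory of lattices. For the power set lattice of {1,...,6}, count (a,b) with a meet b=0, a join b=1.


Complement pair (a,b): a meet b = bottom, a join b = top.
Here: A intersect B = {} and A union B = {1,...,6}.
Pairs found: ({},{1,2,3,4,5,6}), ({1},{2,3,4,5,6}), ({2},{1,3,4,5,6}), ({3},{1,2,4,5,6}), ... (60 more)
Total ordered pairs: 64


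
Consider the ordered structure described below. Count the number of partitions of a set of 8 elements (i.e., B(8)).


B(n) = number of set partitions of an n-element set.
B(n) satisfies the recurrence: B(n+1) = sum_k C(n,k)*B(k).
B(8) = 4140


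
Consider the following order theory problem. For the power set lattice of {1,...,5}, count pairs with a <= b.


The order relation is {(a,b) : a <= b}, reflexive so it includes (a,a).
Examples: ({},{}), ({},{1,2}), ({},{1,2,3}), ({},{1,2,3,4}), ({},{1,2,3,4,5}), ...
Total ordered pairs: 243


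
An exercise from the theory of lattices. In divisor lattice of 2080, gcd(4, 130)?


Meet=gcd.
gcd(4,130)=2


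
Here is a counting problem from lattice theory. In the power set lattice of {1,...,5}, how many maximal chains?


A maximal chain goes from the minimum element to a maximal element via cover relations.
Counting all min-to-max paths in the cover graph.
Total maximal chains: 120


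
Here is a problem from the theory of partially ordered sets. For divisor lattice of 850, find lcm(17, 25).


In a divisor lattice, join = lcm (least common multiple).
Compute lcm iteratively: start with first element, then lcm(current, next).
Elements: [17, 25]
lcm(17,25) = 425
Final lcm = 425


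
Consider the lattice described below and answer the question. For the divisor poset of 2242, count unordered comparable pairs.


A comparable pair {a,b} has a < b or b < a in the order.
Count unordered pairs where one element is strictly below the other.
Examples: {1,2}, {1,19}, {1,38}, {1,59}, ...
Total comparable pairs: 19


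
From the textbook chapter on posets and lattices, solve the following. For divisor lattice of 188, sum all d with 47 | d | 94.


Interval [47,94] in divisors of 188: [47, 94]
Sum = 141


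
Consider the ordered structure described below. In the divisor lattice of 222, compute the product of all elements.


Divisors of 222: [1, 2, 3, 6, 37, 74, 111, 222]
Product = n^(d(n)/2) = 222^(8/2)
Product = 2428912656


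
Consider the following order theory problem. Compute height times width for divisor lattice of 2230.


Height = length of longest chain minus 1; width = size of largest antichain.
A maximum chain: 1 | 223 | 1115 | 2230  (height 3).
A maximum antichain: {2, 5, 223}  (width 3).
Product = 3 * 3 = 9


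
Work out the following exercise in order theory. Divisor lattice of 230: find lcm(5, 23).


In a divisor lattice, join = lcm (least common multiple).
gcd(5,23) = 1
lcm(5,23) = 5*23/gcd = 115/1 = 115


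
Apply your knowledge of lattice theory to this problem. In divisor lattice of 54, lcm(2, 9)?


Join=lcm.
gcd(2,9)=1
lcm=18


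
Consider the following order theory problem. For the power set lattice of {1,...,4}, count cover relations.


A cover relation a -< b holds when a < b with no c strictly between.
Cover relations:
  {} -< {1}
  {} -< {2}
  {} -< {3}
  {} -< {4}
  {1} -< {1,2}
  {1} -< {1,3}
  {1} -< {1,4}
  {2} -< {1,2}
  ...24 more
Total: 32


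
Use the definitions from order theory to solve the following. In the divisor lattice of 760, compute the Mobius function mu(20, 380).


In a divisor lattice, mu(a,b) = mu(b/a) where mu is the classical Mobius function.
b/a = 380/20 = 19
Prime factorization of 19: primes [19]
19 is squarefree with 1 prime factor(s), so mu(19) = (-1)^1 = -1


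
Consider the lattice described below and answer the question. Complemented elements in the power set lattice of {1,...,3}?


An element a is complemented if some b has a meet b = bottom, a join b = top.
every subset A has complement S\A, so all elements are complemented.
Complemented elements: {}, {1}, {2}, {3}, {1,2}, {1,3}, ... (2 more)
Count: 8


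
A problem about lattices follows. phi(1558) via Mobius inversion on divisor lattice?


phi(n) = n * prod_{p|n} (1 - 1/p).
Prime divisors of 1558: [2, 19, 41]
phi(1558) = 1558 * (1 - 1/2) * (1 - 1/19) * (1 - 1/41)
phi(1558) = 720


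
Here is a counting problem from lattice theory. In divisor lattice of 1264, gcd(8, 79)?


Meet=gcd.
gcd(8,79)=1


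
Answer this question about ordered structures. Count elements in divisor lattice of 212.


Divisors of 212: [1, 2, 4, 53, 106, 212]
Count: 6


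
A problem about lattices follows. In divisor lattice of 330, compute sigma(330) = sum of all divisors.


sigma(n) = sum of divisors.
Divisors of 330: [1, 2, 3, 5, 6, 10, 11, 15, 22, 30, 33, 55, 66, 110, 165, 330]
Sum = 864


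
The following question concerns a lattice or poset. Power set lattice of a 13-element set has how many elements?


Power set = 2^n.
2^13 = 8192


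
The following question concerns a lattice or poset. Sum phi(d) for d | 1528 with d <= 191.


Divisors of 1528 up to 191: [1, 2, 4, 8, 191]
phi values: [1, 1, 2, 4, 190]
Sum = 198


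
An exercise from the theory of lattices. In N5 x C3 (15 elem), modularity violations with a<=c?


Modular law: if a <= c then a v (b ^ c) = (a v b) ^ c.
Check all triples (a,b,c) with a <= c among 15 elements.
  e.g. a=(a,0), b=(c,0), c=(b,0): lhs=(a,0) != rhs=(b,0)
  e.g. a=(a,0), b=(c,1), c=(b,0): lhs=(a,0) != rhs=(b,0)
Total violating triples: 18


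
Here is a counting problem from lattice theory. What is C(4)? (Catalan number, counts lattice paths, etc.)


C(n) = C(2n, n) / (n+1).
C(8, 4) = 70
C(4) = 70 / 5 = 14


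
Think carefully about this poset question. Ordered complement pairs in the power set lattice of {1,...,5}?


Complement pair (a,b): a meet b = bottom, a join b = top.
Here: A intersect B = {} and A union B = {1,...,5}.
Pairs found: ({},{1,2,3,4,5}), ({1},{2,3,4,5}), ({2},{1,3,4,5}), ({3},{1,2,4,5}), ... (28 more)
Total ordered pairs: 32


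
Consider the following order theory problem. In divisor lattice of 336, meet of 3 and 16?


In a divisor lattice, meet = gcd (greatest common divisor).
By Euclidean algorithm or factoring: gcd(3,16) = 1


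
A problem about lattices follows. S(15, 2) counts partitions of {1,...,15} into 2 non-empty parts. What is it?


S(n,k) = k*S(n-1,k) + S(n-1,k-1).
S(14,2) = 8191, S(14,1) = 1
S(15,2) = 2*8191 + 1 = 16382 + 1
S(15,2) = 16383


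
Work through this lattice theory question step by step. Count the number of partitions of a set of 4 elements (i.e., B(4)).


B(n) = number of set partitions of an n-element set.
B(n) satisfies the recurrence: B(n+1) = sum_k C(n,k)*B(k).
B(4) = 15


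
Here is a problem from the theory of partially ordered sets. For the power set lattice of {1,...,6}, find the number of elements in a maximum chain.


A chain is a totally ordered subset; we count the number of elements in a maximum chain.
Compute, for each element x, the size of the longest chain ending at x:
  {}: 1
  {1}: 2
  {2}: 2
  {3}: 2
  {4}: 2
  {5}: 2
  ...
A maximum chain: {} < {1} < {1,2} < {1,2,3} < {1,2,3,4} < {1,2,3,4,5} < {1,2,3,4,5,6}
Number of elements in the longest chain: 7


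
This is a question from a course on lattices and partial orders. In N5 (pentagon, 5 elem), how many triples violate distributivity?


Distributive law: a ^ (b v c) = (a ^ b) v (a ^ c).
Check all 5^3 = 125 ordered triples (a,b,c).
  e.g. a=b, b=a, c=c: lhs=b != rhs=a
  e.g. a=b, b=c, c=a: lhs=b != rhs=a
Total violating triples: 2


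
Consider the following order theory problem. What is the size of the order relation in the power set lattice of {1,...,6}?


The order relation is {(a,b) : a <= b}, reflexive so it includes (a,a).
Examples: ({},{}), ({},{1,2}), ({},{1,2,3}), ({},{1,2,3,4}), ({},{1,2,3,4,5}), ...
Total ordered pairs: 729


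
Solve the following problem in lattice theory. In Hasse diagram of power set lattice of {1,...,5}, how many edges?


A cover relation a -< b holds when a < b with no c strictly between.
Cover relations:
  {} -< {1}
  {} -< {2}
  {} -< {3}
  {} -< {4}
  {} -< {5}
  {1} -< {1,2}
  {1} -< {1,3}
  {1} -< {1,4}
  ...72 more
Total: 80


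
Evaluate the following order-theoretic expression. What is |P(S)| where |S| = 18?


Power set = 2^n.
2^18 = 262144


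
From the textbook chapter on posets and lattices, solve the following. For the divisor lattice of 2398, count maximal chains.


A maximal chain goes from the minimum element to a maximal element via cover relations.
Counting all min-to-max paths in the cover graph.
Total maximal chains: 6


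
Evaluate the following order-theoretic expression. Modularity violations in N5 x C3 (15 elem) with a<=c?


Modular law: if a <= c then a v (b ^ c) = (a v b) ^ c.
Check all triples (a,b,c) with a <= c among 15 elements.
  e.g. a=(a,0), b=(c,0), c=(b,0): lhs=(a,0) != rhs=(b,0)
  e.g. a=(a,0), b=(c,1), c=(b,0): lhs=(a,0) != rhs=(b,0)
Total violating triples: 18


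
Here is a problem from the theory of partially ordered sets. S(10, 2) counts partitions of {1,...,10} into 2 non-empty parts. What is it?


S(n,k) = k*S(n-1,k) + S(n-1,k-1).
S(9,2) = 255, S(9,1) = 1
S(10,2) = 2*255 + 1 = 510 + 1
S(10,2) = 511


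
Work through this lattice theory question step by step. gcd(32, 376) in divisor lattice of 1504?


Meet=gcd.
gcd(32,376)=8


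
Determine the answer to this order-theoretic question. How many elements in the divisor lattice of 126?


Divisors of 126: [1, 2, 3, 6, 7, 9, 14, 18, 21, 42, 63, 126]
Count: 12


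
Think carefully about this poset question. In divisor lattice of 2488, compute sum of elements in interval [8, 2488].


Interval [8,2488] in divisors of 2488: [8, 2488]
Sum = 2496


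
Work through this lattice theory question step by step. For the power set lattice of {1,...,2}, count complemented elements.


An element a is complemented if some b has a meet b = bottom, a join b = top.
every subset A has complement S\A, so all elements are complemented.
Complemented elements: {}, {1}, {2}, {1,2}
Count: 4


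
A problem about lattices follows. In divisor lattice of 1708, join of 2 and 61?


In a divisor lattice, join = lcm (least common multiple).
gcd(2,61) = 1
lcm(2,61) = 2*61/gcd = 122/1 = 122


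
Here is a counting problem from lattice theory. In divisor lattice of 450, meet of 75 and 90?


In a divisor lattice, meet = gcd (greatest common divisor).
By Euclidean algorithm or factoring: gcd(75,90) = 15


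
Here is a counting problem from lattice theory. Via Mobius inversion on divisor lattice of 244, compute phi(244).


phi(n) = n * prod_{p|n} (1 - 1/p).
Prime divisors of 244: [2, 61]
phi(244) = 244 * (1 - 1/2) * (1 - 1/61)
phi(244) = 120


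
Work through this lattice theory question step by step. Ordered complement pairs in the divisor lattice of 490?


Complement pair (a,b): a meet b = bottom, a join b = top.
Here: gcd(a,b)=1 and lcm(a,b)=490, i.e. a*b=490 with a,b coprime.
Pairs found: (1,490), (2,245), (5,98), (10,49), ... (4 more)
Total ordered pairs: 8


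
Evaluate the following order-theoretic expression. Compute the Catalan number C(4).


C(n) = C(2n, n) / (n+1).
C(8, 4) = 70
C(4) = 70 / 5 = 14


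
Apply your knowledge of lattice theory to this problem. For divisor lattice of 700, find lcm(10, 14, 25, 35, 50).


In a divisor lattice, join = lcm (least common multiple).
Compute lcm iteratively: start with first element, then lcm(current, next).
Elements: [10, 14, 25, 35, 50]
lcm(10,14) = 70
lcm(70,25) = 350
lcm(350,35) = 350
lcm(350,50) = 350
Final lcm = 350


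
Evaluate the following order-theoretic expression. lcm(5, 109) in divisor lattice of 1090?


Join=lcm.
gcd(5,109)=1
lcm=545


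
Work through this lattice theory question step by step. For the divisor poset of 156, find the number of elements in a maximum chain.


A chain is a totally ordered subset; we count the number of elements in a maximum chain.
Compute, for each element x, the size of the longest chain ending at x:
  1: 1
  2: 2
  3: 2
  13: 2
  4: 3
  6: 3
  ...
A maximum chain: 1 < 2 < 4 < 12 < 156
Number of elements in the longest chain: 5


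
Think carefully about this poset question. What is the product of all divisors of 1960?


Divisors of 1960: [1, 2, 4, 5, 7, 8, 10, 14, 20, 28, 35, 40, 49, 56, 70, 98, 140, 196, 245, 280, 392, 490, 980, 1960]
Product = n^(d(n)/2) = 1960^(24/2)
Product = 3214199700417740936751087616000000000000


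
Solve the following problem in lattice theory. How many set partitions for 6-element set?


B(n) = number of set partitions of an n-element set.
B(n) satisfies the recurrence: B(n+1) = sum_k C(n,k)*B(k).
B(6) = 203


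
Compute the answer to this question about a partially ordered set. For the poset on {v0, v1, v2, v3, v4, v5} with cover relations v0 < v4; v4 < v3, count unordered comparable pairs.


A comparable pair {a,b} has a < b or b < a in the order.
Count unordered pairs where one element is strictly below the other.
Examples: {v0,v3}, {v0,v4}, {v3,v4}
Total comparable pairs: 3


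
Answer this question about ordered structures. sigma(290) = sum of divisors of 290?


sigma(n) = sum of divisors.
Divisors of 290: [1, 2, 5, 10, 29, 58, 145, 290]
Sum = 540


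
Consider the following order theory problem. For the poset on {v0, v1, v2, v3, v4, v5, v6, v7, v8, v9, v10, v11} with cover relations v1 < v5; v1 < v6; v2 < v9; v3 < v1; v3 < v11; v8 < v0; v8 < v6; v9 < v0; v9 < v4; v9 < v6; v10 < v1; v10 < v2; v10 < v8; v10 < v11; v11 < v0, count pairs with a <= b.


The order relation is {(a,b) : a <= b}, reflexive so it includes (a,a).
Examples: (v0,v0), (v1,v1), (v1,v5), (v1,v6), (v10,v0), ...
Total ordered pairs: 38


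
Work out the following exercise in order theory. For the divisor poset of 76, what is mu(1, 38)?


In a divisor lattice, mu(a,b) = mu(b/a) where mu is the classical Mobius function.
b/a = 38/1 = 38
Prime factorization of 38: primes [2, 19]
38 is squarefree with 2 prime factor(s), so mu(38) = (-1)^2 = 1


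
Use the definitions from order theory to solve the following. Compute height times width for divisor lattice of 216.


Height = length of longest chain minus 1; width = size of largest antichain.
A maximum chain: 1 | 3 | 9 | 27 | 54 | 108 | 216  (height 6).
A maximum antichain: {8, 12, 18, 27}  (width 4).
Product = 6 * 4 = 24


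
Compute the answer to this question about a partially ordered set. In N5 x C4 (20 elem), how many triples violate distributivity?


Distributive law: a ^ (b v c) = (a ^ b) v (a ^ c).
Check all 20^3 = 8000 ordered triples (a,b,c).
  e.g. a=(b,0), b=(a,0), c=(c,0): lhs=(b,0) != rhs=(a,0)
  e.g. a=(b,0), b=(a,0), c=(c,1): lhs=(b,0) != rhs=(a,0)
Total violating triples: 128


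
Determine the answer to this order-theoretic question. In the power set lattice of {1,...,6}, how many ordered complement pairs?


Complement pair (a,b): a meet b = bottom, a join b = top.
Here: A intersect B = {} and A union B = {1,...,6}.
Pairs found: ({},{1,2,3,4,5,6}), ({1},{2,3,4,5,6}), ({2},{1,3,4,5,6}), ({3},{1,2,4,5,6}), ... (60 more)
Total ordered pairs: 64


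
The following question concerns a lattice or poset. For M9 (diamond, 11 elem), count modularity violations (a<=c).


Modular law: if a <= c then a v (b ^ c) = (a v b) ^ c.
Check all triples (a,b,c) with a <= c among 11 elements.
This lattice is modular (diamonds M_m and their chain-products are modular).
Total violating triples: 0


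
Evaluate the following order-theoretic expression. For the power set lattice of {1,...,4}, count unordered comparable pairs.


A comparable pair {a,b} has a < b or b < a in the order.
Count unordered pairs where one element is strictly below the other.
Examples: {{},{1}}, {{},{2}}, {{},{3}}, {{},{4}}, ...
Total comparable pairs: 65


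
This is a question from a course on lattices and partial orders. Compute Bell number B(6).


B(n) = number of set partitions of an n-element set.
B(n) satisfies the recurrence: B(n+1) = sum_k C(n,k)*B(k).
B(6) = 203


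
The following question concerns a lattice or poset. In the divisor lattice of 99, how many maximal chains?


A maximal chain goes from the minimum element to a maximal element via cover relations.
Counting all min-to-max paths in the cover graph.
Total maximal chains: 3


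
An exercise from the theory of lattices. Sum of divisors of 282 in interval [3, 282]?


Interval [3,282] in divisors of 282: [3, 6, 141, 282]
Sum = 432


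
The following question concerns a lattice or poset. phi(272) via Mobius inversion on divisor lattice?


phi(n) = n * prod_{p|n} (1 - 1/p).
Prime divisors of 272: [2, 17]
phi(272) = 272 * (1 - 1/2) * (1 - 1/17)
phi(272) = 128


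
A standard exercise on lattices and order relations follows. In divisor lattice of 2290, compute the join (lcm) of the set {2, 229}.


In a divisor lattice, join = lcm (least common multiple).
Compute lcm iteratively: start with first element, then lcm(current, next).
Elements: [2, 229]
lcm(2,229) = 458
Final lcm = 458


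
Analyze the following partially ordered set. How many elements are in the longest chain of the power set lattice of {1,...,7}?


A chain is a totally ordered subset; we count the number of elements in a maximum chain.
Compute, for each element x, the size of the longest chain ending at x:
  {}: 1
  {1}: 2
  {2}: 2
  {3}: 2
  {4}: 2
  {5}: 2
  ...
A maximum chain: {} < {1} < {1,2} < {1,2,3} < {1,2,3,4} < {1,2,3,4,5} < {1,2,3,4,5,6} < {1,2,3,4,5,6,7}
Number of elements in the longest chain: 8


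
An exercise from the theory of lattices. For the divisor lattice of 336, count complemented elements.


An element a is complemented if some b has a meet b = bottom, a join b = top.
a is complemented iff gcd(a, n/a)=1, i.e. a is a unitary divisor of 336.
Complemented elements: 1, 3, 7, 16, 21, 48, ... (2 more)
Count: 8


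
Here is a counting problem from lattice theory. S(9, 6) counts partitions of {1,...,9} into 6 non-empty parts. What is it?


S(n,k) = k*S(n-1,k) + S(n-1,k-1).
S(8,6) = 266, S(8,5) = 1050
S(9,6) = 6*266 + 1050 = 1596 + 1050
S(9,6) = 2646


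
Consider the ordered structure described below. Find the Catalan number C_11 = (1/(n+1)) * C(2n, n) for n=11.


C(n) = C(2n, n) / (n+1).
C(22, 11) = 705432
C(11) = 705432 / 12 = 58786


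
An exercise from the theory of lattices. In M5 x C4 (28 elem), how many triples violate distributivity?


Distributive law: a ^ (b v c) = (a ^ b) v (a ^ c).
Check all 28^3 = 21952 ordered triples (a,b,c).
  e.g. a=(a1,0), b=(a2,0), c=(a3,0): lhs=(a1,0) != rhs=(0,0)
  e.g. a=(a1,0), b=(a2,0), c=(a3,1): lhs=(a1,0) != rhs=(0,0)
Total violating triples: 3840


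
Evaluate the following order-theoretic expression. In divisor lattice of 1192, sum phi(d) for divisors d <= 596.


Divisors of 1192 up to 596: [1, 2, 4, 8, 149, 298, 596]
phi values: [1, 1, 2, 4, 148, 148, 296]
Sum = 600


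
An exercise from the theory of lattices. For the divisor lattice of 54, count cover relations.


A cover relation a -< b holds when a < b with no c strictly between.
Cover relations:
  1 -< 2
  1 -< 3
  2 -< 6
  3 -< 6
  3 -< 9
  6 -< 18
  9 -< 18
  9 -< 27
  ...2 more
Total: 10


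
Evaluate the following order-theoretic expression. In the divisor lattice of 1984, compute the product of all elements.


Divisors of 1984: [1, 2, 4, 8, 16, 31, 32, 62, 64, 124, 248, 496, 992, 1984]
Product = n^(d(n)/2) = 1984^(14/2)
Product = 121001756502234228588544


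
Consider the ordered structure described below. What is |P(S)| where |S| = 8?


Power set = 2^n.
2^8 = 256


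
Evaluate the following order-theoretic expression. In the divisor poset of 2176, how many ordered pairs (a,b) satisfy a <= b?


The order relation is {(a,b) : a <= b}, reflexive so it includes (a,a).
Examples: (1,1), (1,1088), (1,128), (1,136), (1,16), ...
Total ordered pairs: 108


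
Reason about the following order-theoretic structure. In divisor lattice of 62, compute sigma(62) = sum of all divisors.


sigma(n) = sum of divisors.
Divisors of 62: [1, 2, 31, 62]
Sum = 96


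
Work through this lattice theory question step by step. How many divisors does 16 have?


Divisors of 16: [1, 2, 4, 8, 16]
Count: 5


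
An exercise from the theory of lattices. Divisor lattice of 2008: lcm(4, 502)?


Join=lcm.
gcd(4,502)=2
lcm=1004


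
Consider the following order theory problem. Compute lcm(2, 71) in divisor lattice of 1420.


In a divisor lattice, join = lcm (least common multiple).
gcd(2,71) = 1
lcm(2,71) = 2*71/gcd = 142/1 = 142


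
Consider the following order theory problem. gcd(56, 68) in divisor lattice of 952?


Meet=gcd.
gcd(56,68)=4


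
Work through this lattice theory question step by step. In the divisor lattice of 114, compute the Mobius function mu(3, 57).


In a divisor lattice, mu(a,b) = mu(b/a) where mu is the classical Mobius function.
b/a = 57/3 = 19
Prime factorization of 19: primes [19]
19 is squarefree with 1 prime factor(s), so mu(19) = (-1)^1 = -1


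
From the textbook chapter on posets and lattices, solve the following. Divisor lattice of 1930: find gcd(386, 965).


In a divisor lattice, meet = gcd (greatest common divisor).
By Euclidean algorithm or factoring: gcd(386,965) = 193


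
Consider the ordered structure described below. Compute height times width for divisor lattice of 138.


Height = length of longest chain minus 1; width = size of largest antichain.
A maximum chain: 1 | 23 | 69 | 138  (height 3).
A maximum antichain: {2, 3, 23}  (width 3).
Product = 3 * 3 = 9


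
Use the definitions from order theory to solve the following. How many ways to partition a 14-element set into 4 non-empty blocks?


S(n,k) = k*S(n-1,k) + S(n-1,k-1).
S(13,4) = 2532530, S(13,3) = 261625
S(14,4) = 4*2532530 + 261625 = 10130120 + 261625
S(14,4) = 10391745


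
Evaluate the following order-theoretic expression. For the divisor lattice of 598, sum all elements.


sigma(n) = sum of divisors.
Divisors of 598: [1, 2, 13, 23, 26, 46, 299, 598]
Sum = 1008


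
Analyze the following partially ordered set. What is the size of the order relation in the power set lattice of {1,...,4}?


The order relation is {(a,b) : a <= b}, reflexive so it includes (a,a).
Examples: ({},{}), ({},{1,2}), ({},{1,2,3}), ({},{1,2,3,4}), ({},{1,2,4}), ...
Total ordered pairs: 81


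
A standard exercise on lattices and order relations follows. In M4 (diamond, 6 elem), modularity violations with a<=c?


Modular law: if a <= c then a v (b ^ c) = (a v b) ^ c.
Check all triples (a,b,c) with a <= c among 6 elements.
This lattice is modular (diamonds M_m and their chain-products are modular).
Total violating triples: 0


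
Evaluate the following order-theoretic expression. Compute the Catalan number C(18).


C(n) = C(2n, n) / (n+1).
C(36, 18) = 9075135300
C(18) = 9075135300 / 19 = 477638700


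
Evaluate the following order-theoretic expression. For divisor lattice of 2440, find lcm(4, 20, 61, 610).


In a divisor lattice, join = lcm (least common multiple).
Compute lcm iteratively: start with first element, then lcm(current, next).
Elements: [4, 20, 61, 610]
lcm(4,20) = 20
lcm(20,61) = 1220
lcm(1220,610) = 1220
Final lcm = 1220


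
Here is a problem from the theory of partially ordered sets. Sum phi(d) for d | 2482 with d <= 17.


Divisors of 2482 up to 17: [1, 2, 17]
phi values: [1, 1, 16]
Sum = 18


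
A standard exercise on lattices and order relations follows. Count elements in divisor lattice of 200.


Divisors of 200: [1, 2, 4, 5, 8, 10, 20, 25, 40, 50, 100, 200]
Count: 12
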